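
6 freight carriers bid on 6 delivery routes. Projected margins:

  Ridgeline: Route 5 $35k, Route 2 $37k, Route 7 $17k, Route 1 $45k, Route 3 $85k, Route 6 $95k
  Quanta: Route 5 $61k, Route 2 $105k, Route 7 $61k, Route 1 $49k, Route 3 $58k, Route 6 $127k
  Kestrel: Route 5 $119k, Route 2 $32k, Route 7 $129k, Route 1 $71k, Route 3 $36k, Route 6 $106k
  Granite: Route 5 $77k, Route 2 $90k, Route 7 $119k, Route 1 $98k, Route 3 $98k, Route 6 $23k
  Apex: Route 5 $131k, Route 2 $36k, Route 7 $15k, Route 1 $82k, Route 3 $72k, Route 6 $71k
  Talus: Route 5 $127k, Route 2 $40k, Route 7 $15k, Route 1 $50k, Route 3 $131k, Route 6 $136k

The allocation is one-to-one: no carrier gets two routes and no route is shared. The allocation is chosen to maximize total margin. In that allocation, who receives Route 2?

This is a one-to-one assignment (maximum-weight bipartite matching).
Optimal: Ridgeline→Route 6 ($95k), Quanta→Route 2 ($105k), Kestrel→Route 7 ($129k), Granite→Route 1 ($98k), Apex→Route 5 ($131k), Talus→Route 3 ($131k) — total 95+105+129+98+131+131 = $689k.
Max-entry greedy (repeatedly take the single best remaining cell) gives $684k, worse by 5.
Quanta's own top route is Route 6 ($127k), but forcing Quanta→Route 6 and reassigning the rest optimally gives only $653k — worse by 36.

Quanta receives Route 2.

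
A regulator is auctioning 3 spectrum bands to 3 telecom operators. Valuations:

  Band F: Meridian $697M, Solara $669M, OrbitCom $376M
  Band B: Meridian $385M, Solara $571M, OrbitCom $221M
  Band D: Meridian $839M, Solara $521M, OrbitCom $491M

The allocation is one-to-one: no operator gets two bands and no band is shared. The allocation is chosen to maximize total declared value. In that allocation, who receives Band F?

OrbitCom receives Band F.

Optimal: Meridian→Band D ($839M), Solara→Band B ($571M), OrbitCom→Band F ($376M) — total 839+571+376 = $1786M.
Row-greedy (each operator in turn takes its best remaining band) gives $1729M, worse by 57.
Every other assignment is strictly worse.
OrbitCom's own top band is Band D ($491M), but forcing OrbitCom→Band D and reassigning the rest optimally gives only $1759M — worse by 27.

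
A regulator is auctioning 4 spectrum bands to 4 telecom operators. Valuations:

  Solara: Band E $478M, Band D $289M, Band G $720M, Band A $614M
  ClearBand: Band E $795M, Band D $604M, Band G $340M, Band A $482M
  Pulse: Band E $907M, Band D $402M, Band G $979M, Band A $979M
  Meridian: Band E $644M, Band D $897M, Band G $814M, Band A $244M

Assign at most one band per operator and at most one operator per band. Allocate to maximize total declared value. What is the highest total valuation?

Optimal: Solara→Band G ($720M), ClearBand→Band E ($795M), Pulse→Band A ($979M), Meridian→Band D ($897M) — total 720+795+979+897 = $3391M.
Max-entry greedy (repeatedly take the single best remaining cell) gives $3285M, worse by 106.
No other one-to-one assignment exceeds $3391M.

Maximum total: $3391M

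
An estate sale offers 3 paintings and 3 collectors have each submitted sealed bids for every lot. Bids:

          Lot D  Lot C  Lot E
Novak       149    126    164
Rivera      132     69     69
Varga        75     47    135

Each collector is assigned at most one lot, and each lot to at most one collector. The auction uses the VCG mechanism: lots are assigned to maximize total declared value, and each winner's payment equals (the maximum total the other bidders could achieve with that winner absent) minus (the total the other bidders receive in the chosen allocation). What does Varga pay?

Efficient allocation: Novak→Lot C ($126), Rivera→Lot D ($132), Varga→Lot E ($135); total welfare W = $393.
Varga receives Lot E at value $135, so the others get W − 135 = $258.
Without Varga: best allocation of the remaining 2 bidders over all 3 lots is Novak→Lot E ($164), Rivera→Lot D ($132), total $296.
VCG payment = (others' best without Varga) − (others' welfare with Varga) = 296 − 258 = $38.

Varga pays $38.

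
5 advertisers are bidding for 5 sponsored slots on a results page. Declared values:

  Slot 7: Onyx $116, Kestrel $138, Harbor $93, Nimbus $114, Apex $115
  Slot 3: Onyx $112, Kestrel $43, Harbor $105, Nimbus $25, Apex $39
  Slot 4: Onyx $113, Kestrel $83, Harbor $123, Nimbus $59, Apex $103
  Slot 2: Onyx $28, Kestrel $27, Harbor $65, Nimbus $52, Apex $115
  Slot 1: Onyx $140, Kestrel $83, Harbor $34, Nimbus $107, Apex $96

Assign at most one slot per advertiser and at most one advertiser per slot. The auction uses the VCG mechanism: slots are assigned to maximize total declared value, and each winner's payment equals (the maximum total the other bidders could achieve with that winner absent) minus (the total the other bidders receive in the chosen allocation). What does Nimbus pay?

Efficient allocation: Onyx→Slot 3 ($112), Kestrel→Slot 7 ($138), Harbor→Slot 4 ($123), Nimbus→Slot 1 ($107), Apex→Slot 2 ($115); total welfare W = $595.
Nimbus receives Slot 1 at value $107, so the others get W − 107 = $488.
Without Nimbus: best allocation of the remaining 4 bidders over all 5 slots is Onyx→Slot 1 ($140), Kestrel→Slot 7 ($138), Harbor→Slot 4 ($123), Apex→Slot 2 ($115), total $516.
VCG payment = (others' best without Nimbus) − (others' welfare with Nimbus) = 516 − 488 = $28.

Nimbus pays $28.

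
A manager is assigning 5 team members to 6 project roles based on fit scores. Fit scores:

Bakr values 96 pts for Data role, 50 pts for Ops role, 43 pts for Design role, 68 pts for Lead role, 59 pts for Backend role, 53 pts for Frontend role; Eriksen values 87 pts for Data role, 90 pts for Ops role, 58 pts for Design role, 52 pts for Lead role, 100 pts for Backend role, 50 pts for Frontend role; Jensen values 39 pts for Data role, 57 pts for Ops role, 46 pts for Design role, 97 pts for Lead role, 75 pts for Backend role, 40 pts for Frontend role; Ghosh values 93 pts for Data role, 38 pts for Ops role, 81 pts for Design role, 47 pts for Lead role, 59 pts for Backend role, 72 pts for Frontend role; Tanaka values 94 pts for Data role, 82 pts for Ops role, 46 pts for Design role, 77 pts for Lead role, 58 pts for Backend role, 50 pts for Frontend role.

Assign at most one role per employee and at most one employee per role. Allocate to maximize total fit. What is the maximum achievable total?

Optimal: Bakr→Data role (96 pts), Eriksen→Backend role (100 pts), Jensen→Lead role (97 pts), Ghosh→Design role (81 pts), Tanaka→Ops role (82 pts) — total 96+100+97+81+82 = 456 pts.
Column-greedy (each role in turn goes to its best remaining employee) gives 422 pts, worse by 34.
No other one-to-one assignment exceeds 456 pts.

Maximum total: 456 pts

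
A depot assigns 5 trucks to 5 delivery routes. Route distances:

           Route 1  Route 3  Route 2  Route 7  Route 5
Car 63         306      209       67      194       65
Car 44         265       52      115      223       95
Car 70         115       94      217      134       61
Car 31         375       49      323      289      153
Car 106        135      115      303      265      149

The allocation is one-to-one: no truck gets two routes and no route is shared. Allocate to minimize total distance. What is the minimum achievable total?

Minimum total: 480 km

Treat this as an assignment problem: match each truck to one route.
Optimal: Car 63→Route 2 (67 km), Car 44→Route 5 (95 km), Car 70→Route 7 (134 km), Car 31→Route 3 (49 km), Car 106→Route 1 (135 km) — total 67+95+134+49+135 = 480 km.
Next-best assignment: Car 63→Route 5, Car 44→Route 2, Car 70→Route 7, Car 31→Route 3, Car 106→Route 1 = 498 km.
No other one-to-one assignment undercuts 480 km.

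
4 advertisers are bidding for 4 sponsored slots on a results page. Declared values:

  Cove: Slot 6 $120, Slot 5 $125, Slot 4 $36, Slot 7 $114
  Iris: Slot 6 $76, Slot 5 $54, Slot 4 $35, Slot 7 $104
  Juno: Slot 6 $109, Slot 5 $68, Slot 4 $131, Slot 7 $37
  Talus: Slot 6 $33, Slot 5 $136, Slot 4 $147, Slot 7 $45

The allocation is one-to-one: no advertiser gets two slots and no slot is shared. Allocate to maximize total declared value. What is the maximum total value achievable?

Max total: $491

Optimal: Cove→Slot 6 ($120), Iris→Slot 7 ($104), Juno→Slot 4 ($131), Talus→Slot 5 ($136) — total 120+104+131+136 = $491.
Max-entry greedy (repeatedly take the single best remaining cell) gives $485, worse by 6.
Every other assignment is strictly worse.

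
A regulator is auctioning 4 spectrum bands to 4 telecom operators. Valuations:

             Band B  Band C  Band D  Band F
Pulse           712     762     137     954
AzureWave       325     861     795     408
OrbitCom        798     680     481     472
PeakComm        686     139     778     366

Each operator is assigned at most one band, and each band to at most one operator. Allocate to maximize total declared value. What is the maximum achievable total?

Max total: $3391M

Optimal: Pulse→Band F ($954M), AzureWave→Band C ($861M), OrbitCom→Band B ($798M), PeakComm→Band D ($778M) — total 954+861+798+778 = $3391M.
No other one-to-one assignment exceeds $3391M.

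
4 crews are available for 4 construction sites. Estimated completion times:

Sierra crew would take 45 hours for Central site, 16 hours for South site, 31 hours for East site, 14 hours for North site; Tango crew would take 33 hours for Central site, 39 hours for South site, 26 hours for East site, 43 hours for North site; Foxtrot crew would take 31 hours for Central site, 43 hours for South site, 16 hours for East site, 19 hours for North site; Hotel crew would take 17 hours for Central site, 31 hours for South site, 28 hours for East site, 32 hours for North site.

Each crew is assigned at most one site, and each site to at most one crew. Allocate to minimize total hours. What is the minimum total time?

Treat this as an assignment problem: match each crew to one site.
Optimal: Sierra crew→South site (16 hours), Tango crew→East site (26 hours), Foxtrot crew→North site (19 hours), Hotel crew→Central site (17 hours) — total 16+26+19+17 = 78 hours.
Row-greedy (each crew in turn takes its cheapest remaining site) gives 102 hours, worse by 24.
Next-best assignment: Sierra crew→North site, Tango crew→South site, Foxtrot crew→East site, Hotel crew→Central site = 86 hours.
Swapping Tango crew↔Hotel crew (Tango crew→Central site 33 hours, Hotel crew→East site 28 hours) adds 18.

Min total: 78 hours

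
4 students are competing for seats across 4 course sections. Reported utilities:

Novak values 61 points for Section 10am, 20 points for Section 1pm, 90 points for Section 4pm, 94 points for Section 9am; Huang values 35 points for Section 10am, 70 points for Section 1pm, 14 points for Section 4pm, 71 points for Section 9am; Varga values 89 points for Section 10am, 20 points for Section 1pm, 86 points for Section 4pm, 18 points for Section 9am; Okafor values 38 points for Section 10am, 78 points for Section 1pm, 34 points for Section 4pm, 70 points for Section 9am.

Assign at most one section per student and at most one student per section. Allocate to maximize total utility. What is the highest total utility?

This is a one-to-one assignment (maximum-weight bipartite matching).
Optimal: Novak→Section 4pm (90 points), Huang→Section 9am (71 points), Varga→Section 10am (89 points), Okafor→Section 1pm (78 points) — total 90+71+89+78 = 328 points.
Max-entry greedy (repeatedly take the single best remaining cell) gives 275 points, worse by 53.
Next-best assignment: Novak→Section 4pm, Huang→Section 1pm, Varga→Section 10am, Okafor→Section 9am = 319 points.

Max total: 328 points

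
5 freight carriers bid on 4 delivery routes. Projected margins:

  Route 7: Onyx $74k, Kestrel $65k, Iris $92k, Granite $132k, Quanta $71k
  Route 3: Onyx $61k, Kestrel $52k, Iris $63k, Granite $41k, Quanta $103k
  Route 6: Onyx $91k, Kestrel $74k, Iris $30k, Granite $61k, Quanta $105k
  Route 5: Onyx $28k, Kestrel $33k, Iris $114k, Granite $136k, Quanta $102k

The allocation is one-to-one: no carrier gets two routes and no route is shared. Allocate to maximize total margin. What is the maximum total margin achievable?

Maximum total: $440k

This is the linear assignment problem.
Optimal: Granite→Route 7 ($132k), Quanta→Route 3 ($103k), Onyx→Route 6 ($91k), Iris→Route 5 ($114k) — total 132+103+91+114 = $440k.
Max-entry greedy (repeatedly take the single best remaining cell) gives $394k, worse by 46.
Swapping Quanta↔Onyx (Quanta→Route 6 $105k, Onyx→Route 3 $61k) loses 28.
Checked against all permutations: $440k is optimal.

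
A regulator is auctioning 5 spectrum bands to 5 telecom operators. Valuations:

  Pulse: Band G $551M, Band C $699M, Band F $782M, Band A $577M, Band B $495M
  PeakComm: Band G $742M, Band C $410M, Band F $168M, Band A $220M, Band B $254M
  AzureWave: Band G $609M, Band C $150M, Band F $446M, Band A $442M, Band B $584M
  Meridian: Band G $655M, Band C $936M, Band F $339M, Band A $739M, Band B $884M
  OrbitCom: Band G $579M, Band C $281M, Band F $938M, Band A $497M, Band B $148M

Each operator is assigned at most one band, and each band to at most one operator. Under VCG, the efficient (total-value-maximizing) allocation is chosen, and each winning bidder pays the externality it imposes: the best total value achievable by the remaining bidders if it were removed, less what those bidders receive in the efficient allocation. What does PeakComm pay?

Efficient allocation: Pulse→Band A ($577M), PeakComm→Band G ($742M), AzureWave→Band B ($584M), Meridian→Band C ($936M), OrbitCom→Band F ($938M); total welfare W = $3777M.
PeakComm receives Band G at value $742M, so the others get W − 742 = $3035M.
Without PeakComm: best allocation of the remaining 4 bidders over all 5 bands is Pulse→Band C ($699M), AzureWave→Band G ($609M), Meridian→Band B ($884M), OrbitCom→Band F ($938M), total $3130M.
VCG payment = (others' best without PeakComm) − (others' welfare with PeakComm) = 3130 − 3035 = $95M.

PeakComm pays $95M.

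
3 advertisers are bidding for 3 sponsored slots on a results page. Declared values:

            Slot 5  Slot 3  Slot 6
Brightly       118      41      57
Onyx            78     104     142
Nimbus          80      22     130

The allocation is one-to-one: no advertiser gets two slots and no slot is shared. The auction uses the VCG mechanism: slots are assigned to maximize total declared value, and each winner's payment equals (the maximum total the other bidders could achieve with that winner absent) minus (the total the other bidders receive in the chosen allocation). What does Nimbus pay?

Nimbus pays $38.

Efficient allocation: Brightly→Slot 5 ($118), Onyx→Slot 3 ($104), Nimbus→Slot 6 ($130); total welfare W = $352.
Nimbus receives Slot 6 at value $130, so the others get W − 130 = $222.
Without Nimbus: best allocation of the remaining 2 bidders over all 3 slots is Brightly→Slot 5 ($118), Onyx→Slot 6 ($142), total $260.
VCG payment = (others' best without Nimbus) − (others' welfare with Nimbus) = 260 − 222 = $38.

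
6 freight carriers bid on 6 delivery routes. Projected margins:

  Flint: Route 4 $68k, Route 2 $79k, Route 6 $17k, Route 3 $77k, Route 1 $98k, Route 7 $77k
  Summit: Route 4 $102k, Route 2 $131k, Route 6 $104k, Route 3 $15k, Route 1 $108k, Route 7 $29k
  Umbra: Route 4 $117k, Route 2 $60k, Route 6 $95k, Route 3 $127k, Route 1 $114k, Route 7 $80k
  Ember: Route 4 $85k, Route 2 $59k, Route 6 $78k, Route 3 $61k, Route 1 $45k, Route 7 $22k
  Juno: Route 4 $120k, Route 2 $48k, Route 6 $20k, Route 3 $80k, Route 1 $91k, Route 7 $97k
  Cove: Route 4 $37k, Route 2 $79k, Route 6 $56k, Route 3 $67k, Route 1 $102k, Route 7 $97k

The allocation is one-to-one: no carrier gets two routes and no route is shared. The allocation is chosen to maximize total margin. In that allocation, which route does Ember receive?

Ember receives Route 6.

Optimal: Flint→Route 1 ($98k), Summit→Route 2 ($131k), Umbra→Route 3 ($127k), Ember→Route 6 ($78k), Juno→Route 4 ($120k), Cove→Route 7 ($97k) — total 98+131+127+78+120+97 = $651k.
Max-entry greedy (repeatedly take the single best remaining cell) gives $635k, worse by 16.
Ember's own top route is Route 4 ($85k), but forcing Ember→Route 4 and reassigning the rest optimally gives only $594k — worse by 57.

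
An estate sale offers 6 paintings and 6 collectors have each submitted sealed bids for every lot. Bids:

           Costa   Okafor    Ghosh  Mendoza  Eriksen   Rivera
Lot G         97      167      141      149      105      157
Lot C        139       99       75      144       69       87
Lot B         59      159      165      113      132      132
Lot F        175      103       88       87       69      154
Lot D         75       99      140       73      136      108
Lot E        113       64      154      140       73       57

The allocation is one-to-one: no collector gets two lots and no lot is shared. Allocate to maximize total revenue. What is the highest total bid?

Maximum total: $925

Optimal: Costa→Lot F ($175), Okafor→Lot B ($159), Ghosh→Lot E ($154), Mendoza→Lot C ($144), Eriksen→Lot D ($136), Rivera→Lot G ($157) — total 175+159+154+144+136+157 = $925.
Column-greedy (each lot in turn goes to its best remaining collector) gives $844, worse by 81.
Next-best assignment: Costa→Lot F, Okafor→Lot G, Ghosh→Lot E, Mendoza→Lot C, Eriksen→Lot D, Rivera→Lot B = $908.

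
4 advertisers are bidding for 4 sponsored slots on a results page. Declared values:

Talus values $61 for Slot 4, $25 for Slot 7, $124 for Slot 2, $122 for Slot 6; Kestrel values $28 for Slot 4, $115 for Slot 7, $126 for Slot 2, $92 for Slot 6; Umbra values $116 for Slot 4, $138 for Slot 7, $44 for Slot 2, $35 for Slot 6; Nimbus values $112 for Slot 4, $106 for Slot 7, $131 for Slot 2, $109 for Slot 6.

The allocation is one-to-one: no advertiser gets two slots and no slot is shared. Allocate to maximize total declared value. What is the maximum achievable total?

Max total: $498

Treat this as an assignment problem: match each advertiser to one slot.
Optimal: Talus→Slot 6 ($122), Kestrel→Slot 2 ($126), Umbra→Slot 7 ($138), Nimbus→Slot 4 ($112) — total 122+126+138+112 = $498.
Max-entry greedy (repeatedly take the single best remaining cell) gives $419, worse by 79.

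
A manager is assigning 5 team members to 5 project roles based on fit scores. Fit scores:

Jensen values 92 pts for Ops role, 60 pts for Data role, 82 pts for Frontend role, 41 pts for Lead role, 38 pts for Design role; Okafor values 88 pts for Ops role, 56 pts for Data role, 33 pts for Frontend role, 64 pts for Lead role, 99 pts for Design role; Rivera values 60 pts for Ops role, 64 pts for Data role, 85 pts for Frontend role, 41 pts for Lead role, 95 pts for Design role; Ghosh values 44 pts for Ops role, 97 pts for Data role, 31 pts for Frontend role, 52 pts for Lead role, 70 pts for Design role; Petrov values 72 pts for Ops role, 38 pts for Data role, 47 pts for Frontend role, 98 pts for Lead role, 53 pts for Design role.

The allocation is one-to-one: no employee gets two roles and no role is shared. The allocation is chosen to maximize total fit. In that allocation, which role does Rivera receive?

Rivera receives Frontend role.

Optimal: Jensen→Ops role (92 pts), Okafor→Design role (99 pts), Rivera→Frontend role (85 pts), Ghosh→Data role (97 pts), Petrov→Lead role (98 pts) — total 92+99+85+97+98 = 471 pts.
Next-best assignment: Jensen→Frontend role, Okafor→Ops role, Rivera→Design role, Ghosh→Data role, Petrov→Lead role = 460 pts.
Rivera's own top role is Design role (95 pts), but forcing Rivera→Design role and reassigning the rest optimally gives only 460 pts — worse by 11.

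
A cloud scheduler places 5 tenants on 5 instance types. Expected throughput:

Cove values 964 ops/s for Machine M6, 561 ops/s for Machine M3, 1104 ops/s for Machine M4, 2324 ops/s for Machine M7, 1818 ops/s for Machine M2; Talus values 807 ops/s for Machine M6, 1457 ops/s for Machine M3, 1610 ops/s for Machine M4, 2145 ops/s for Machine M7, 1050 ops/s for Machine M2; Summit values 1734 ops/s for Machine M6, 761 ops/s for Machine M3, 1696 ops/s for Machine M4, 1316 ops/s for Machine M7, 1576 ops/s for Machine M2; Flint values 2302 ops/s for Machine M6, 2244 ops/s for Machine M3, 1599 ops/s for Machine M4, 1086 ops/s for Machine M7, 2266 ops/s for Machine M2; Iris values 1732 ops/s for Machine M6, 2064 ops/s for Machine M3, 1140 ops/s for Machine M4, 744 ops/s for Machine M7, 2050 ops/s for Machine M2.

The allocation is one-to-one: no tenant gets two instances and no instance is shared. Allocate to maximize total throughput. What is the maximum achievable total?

Maximum total: 10025 ops/s

Optimal: Cove→Machine M2 (1818 ops/s), Talus→Machine M7 (2145 ops/s), Summit→Machine M4 (1696 ops/s), Flint→Machine M6 (2302 ops/s), Iris→Machine M3 (2064 ops/s) — total 1818+2145+1696+2302+2064 = 10025 ops/s.
Every other assignment is strictly worse.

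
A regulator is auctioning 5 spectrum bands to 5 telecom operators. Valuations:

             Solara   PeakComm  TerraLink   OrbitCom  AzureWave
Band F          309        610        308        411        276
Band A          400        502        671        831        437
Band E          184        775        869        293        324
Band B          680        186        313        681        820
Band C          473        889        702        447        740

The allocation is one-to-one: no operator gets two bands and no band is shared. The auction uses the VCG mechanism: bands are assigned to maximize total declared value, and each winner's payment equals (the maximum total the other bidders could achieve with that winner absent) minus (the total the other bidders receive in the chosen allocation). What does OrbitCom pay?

OrbitCom pays $79M.

Efficient allocation: Solara→Band B ($680M), PeakComm→Band F ($610M), TerraLink→Band E ($869M), OrbitCom→Band A ($831M), AzureWave→Band C ($740M); total welfare W = $3730M.
OrbitCom receives Band A at value $831M, so the others get W − 831 = $2899M.
Without OrbitCom: best allocation of the remaining 4 bidders over all 5 bands is Solara→Band A ($400M), PeakComm→Band C ($889M), TerraLink→Band E ($869M), AzureWave→Band B ($820M), total $2978M.
VCG payment = (others' best without OrbitCom) − (others' welfare with OrbitCom) = 2978 − 2899 = $79M.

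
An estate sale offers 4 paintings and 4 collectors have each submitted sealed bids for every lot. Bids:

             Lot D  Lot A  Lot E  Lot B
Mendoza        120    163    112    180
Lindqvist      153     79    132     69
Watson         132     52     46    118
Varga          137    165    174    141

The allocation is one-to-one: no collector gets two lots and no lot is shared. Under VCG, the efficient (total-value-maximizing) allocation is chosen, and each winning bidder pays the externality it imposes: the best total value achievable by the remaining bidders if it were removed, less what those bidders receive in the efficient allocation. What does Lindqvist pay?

Efficient allocation: Mendoza→Lot B ($180), Lindqvist→Lot E ($132), Watson→Lot D ($132), Varga→Lot A ($165); total welfare W = $609.
Lindqvist receives Lot E at value $132, so the others get W − 132 = $477.
Without Lindqvist: best allocation of the remaining 3 bidders over all 4 lots is Mendoza→Lot B ($180), Watson→Lot D ($132), Varga→Lot E ($174), total $486.
VCG payment = (others' best without Lindqvist) − (others' welfare with Lindqvist) = 486 − 477 = $9.

Lindqvist pays $9.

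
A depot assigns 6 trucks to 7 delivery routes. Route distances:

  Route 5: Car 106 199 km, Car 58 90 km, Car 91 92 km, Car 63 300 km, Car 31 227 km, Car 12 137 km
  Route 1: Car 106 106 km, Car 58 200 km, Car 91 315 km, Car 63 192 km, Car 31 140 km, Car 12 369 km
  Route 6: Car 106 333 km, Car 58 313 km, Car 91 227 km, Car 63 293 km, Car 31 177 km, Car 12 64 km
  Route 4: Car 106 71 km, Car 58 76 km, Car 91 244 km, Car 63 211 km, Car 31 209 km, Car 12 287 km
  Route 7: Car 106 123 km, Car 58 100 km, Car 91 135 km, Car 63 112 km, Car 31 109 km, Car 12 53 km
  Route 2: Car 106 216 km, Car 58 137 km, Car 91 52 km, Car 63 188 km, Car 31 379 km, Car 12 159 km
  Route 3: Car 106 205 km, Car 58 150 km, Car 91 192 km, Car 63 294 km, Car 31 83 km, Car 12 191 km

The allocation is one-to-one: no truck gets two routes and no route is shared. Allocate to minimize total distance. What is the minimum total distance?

Min total: 472 km

Optimal: Car 106→Route 4 (71 km), Car 58→Route 5 (90 km), Car 91→Route 2 (52 km), Car 63→Route 7 (112 km), Car 31→Route 3 (83 km), Car 12→Route 6 (64 km) — total 71+90+52+112+83+64 = 472 km.
Every other assignment is strictly worse.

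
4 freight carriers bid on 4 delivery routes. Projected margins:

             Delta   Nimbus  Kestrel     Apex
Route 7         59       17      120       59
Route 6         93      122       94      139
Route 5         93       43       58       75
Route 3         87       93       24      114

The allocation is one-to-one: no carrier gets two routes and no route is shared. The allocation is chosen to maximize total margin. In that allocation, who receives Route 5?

This is the linear assignment problem.
Optimal: Delta→Route 5 ($93k), Nimbus→Route 6 ($122k), Kestrel→Route 7 ($120k), Apex→Route 3 ($114k) — total 93+122+120+114 = $449k.
Row-greedy (each carrier in turn takes its best remaining route) gives $381k, worse by 68.
Next-best assignment: Delta→Route 5, Nimbus→Route 3, Kestrel→Route 7, Apex→Route 6 = $445k.
Delta's own top route is Route 6 ($93k), but forcing Delta→Route 6 and reassigning the rest optimally gives only $381k — worse by 68.

Delta receives Route 5.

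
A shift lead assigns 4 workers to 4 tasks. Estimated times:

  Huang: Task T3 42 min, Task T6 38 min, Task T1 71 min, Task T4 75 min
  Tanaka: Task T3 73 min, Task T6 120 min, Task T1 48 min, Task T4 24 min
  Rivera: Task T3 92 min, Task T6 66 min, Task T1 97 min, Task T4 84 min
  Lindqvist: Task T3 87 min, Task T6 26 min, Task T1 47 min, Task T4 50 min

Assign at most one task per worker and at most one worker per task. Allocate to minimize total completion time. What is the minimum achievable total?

This is the linear assignment problem.
Optimal: Huang→Task T3 (42 min), Tanaka→Task T4 (24 min), Rivera→Task T6 (66 min), Lindqvist→Task T1 (47 min) — total 42+24+66+47 = 179 min.
Min-entry greedy (repeatedly take the single cheapest remaining cell) gives 189 min, worse by 10.
Swapping Tanaka↔Rivera (Tanaka→Task T6 120 min, Rivera→Task T4 84 min) adds 114.
Checked against all permutations: 179 min is optimal.

Min total: 179 min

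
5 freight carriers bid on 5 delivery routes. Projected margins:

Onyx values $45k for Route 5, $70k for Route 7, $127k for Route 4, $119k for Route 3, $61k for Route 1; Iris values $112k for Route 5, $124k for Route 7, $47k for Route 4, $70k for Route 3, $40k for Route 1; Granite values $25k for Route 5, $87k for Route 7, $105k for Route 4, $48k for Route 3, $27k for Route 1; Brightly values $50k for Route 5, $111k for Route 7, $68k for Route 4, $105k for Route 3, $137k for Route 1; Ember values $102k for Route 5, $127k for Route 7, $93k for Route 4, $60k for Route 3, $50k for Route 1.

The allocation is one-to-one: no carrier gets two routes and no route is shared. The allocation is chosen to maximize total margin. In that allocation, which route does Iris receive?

Optimal: Onyx→Route 3 ($119k), Iris→Route 5 ($112k), Granite→Route 4 ($105k), Brightly→Route 1 ($137k), Ember→Route 7 ($127k) — total 119+112+105+137+127 = $600k.
Row-greedy (each carrier in turn takes its best remaining route) gives $538k, worse by 62.
Next-best assignment: Onyx→Route 3, Iris→Route 7, Granite→Route 4, Brightly→Route 1, Ember→Route 5 = $587k.
Swapping Ember↔Iris (Ember→Route 5 $102k, Iris→Route 7 $124k) loses 13.
Iris's own top route is Route 7 ($124k), but forcing Iris→Route 7 and reassigning the rest optimally gives only $587k — worse by 13.

Iris receives Route 5.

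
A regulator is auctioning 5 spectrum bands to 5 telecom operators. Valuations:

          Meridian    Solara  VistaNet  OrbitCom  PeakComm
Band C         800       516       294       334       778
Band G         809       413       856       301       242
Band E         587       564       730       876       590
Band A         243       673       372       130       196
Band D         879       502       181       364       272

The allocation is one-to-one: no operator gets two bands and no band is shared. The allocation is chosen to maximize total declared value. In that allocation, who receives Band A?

Optimal: Meridian→Band D ($879M), Solara→Band A ($673M), VistaNet→Band G ($856M), OrbitCom→Band E ($876M), PeakComm→Band C ($778M) — total 879+673+856+876+778 = $4062M.
Column-greedy (each band in turn goes to its best remaining operator) gives $3477M, worse by 585.
Swapping Solara↔OrbitCom (Solara→Band E $564M, OrbitCom→Band A $130M) loses 855.

Solara receives Band A.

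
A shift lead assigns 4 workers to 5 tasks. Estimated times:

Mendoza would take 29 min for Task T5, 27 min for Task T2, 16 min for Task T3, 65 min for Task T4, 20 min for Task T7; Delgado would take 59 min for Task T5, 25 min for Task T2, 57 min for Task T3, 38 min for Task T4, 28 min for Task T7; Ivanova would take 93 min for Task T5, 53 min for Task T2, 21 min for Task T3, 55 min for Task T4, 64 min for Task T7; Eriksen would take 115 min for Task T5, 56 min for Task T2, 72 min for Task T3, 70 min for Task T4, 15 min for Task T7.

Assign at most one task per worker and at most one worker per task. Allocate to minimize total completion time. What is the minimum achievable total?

This is the linear assignment problem.
Optimal: Mendoza→Task T5 (29 min), Delgado→Task T2 (25 min), Ivanova→Task T3 (21 min), Eriksen→Task T7 (15 min) — total 29+25+21+15 = 90 min.
Column-greedy (each task in turn goes to its cheapest remaining worker) gives 145 min, worse by 55.
Next-best assignment: Mendoza→Task T2, Delgado→Task T4, Ivanova→Task T3, Eriksen→Task T7 = 101 min.

Min total: 90 min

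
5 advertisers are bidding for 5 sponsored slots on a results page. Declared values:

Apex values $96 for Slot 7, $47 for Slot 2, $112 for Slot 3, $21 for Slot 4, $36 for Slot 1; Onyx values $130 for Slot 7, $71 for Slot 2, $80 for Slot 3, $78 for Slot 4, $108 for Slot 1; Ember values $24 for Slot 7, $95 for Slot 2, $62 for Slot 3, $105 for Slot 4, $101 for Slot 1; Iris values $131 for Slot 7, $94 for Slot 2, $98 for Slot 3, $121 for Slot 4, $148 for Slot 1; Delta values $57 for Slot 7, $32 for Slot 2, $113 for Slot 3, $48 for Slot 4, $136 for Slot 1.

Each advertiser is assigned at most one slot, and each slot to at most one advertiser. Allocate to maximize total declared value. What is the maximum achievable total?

Maximum total: $594

This is a one-to-one assignment (maximum-weight bipartite matching).
Optimal: Apex→Slot 3 ($112), Onyx→Slot 7 ($130), Ember→Slot 2 ($95), Iris→Slot 4 ($121), Delta→Slot 1 ($136) — total 112+130+95+121+136 = $594.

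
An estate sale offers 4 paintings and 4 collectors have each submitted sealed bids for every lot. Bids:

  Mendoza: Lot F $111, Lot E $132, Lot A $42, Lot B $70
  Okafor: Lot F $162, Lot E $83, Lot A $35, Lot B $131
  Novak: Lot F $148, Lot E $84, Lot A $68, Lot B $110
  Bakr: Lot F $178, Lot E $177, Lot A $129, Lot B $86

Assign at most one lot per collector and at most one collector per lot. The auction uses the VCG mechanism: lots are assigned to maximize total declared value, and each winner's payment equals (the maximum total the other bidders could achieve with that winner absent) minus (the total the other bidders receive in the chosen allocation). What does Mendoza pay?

Efficient allocation: Mendoza→Lot E ($132), Okafor→Lot B ($131), Novak→Lot F ($148), Bakr→Lot A ($129); total welfare W = $540.
Mendoza receives Lot E at value $132, so the others get W − 132 = $408.
Without Mendoza: best allocation of the remaining 3 bidders over all 4 lots is Okafor→Lot B ($131), Novak→Lot F ($148), Bakr→Lot E ($177), total $456.
VCG payment = (others' best without Mendoza) − (others' welfare with Mendoza) = 456 − 408 = $48.

Mendoza pays $48.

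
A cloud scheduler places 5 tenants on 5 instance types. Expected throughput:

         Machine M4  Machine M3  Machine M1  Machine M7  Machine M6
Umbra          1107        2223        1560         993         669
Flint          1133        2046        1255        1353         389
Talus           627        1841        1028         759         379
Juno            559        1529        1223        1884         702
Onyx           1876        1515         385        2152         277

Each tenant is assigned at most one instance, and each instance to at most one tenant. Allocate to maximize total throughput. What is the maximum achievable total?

Maximum total: 7745 ops/s

This is the linear assignment problem.
Optimal: Umbra→Machine M1 (1560 ops/s), Flint→Machine M3 (2046 ops/s), Talus→Machine M6 (379 ops/s), Juno→Machine M7 (1884 ops/s), Onyx→Machine M4 (1876 ops/s) — total 1560+2046+379+1884+1876 = 7745 ops/s.
Row-greedy (each tenant in turn takes its best remaining instance) gives 7182 ops/s, worse by 563.
Next-best assignment: Umbra→Machine M3, Flint→Machine M1, Talus→Machine M6, Juno→Machine M7, Onyx→Machine M4 = 7617 ops/s.
Swapping Flint↔Onyx (Flint→Machine M4 1133 ops/s, Onyx→Machine M3 1515 ops/s) loses 1274.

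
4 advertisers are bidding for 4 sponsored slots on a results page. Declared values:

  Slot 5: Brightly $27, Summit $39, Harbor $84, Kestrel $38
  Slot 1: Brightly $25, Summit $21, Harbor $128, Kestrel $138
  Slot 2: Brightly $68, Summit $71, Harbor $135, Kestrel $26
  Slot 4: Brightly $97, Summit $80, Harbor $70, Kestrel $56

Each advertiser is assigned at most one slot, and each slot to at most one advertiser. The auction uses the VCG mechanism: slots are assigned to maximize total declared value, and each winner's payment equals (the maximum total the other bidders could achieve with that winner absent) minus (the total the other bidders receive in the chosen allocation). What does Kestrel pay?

Efficient allocation: Brightly→Slot 4 ($97), Summit→Slot 5 ($39), Harbor→Slot 2 ($135), Kestrel→Slot 1 ($138); total welfare W = $409.
Kestrel receives Slot 1 at value $138, so the others get W − 138 = $271.
Without Kestrel: best allocation of the remaining 3 bidders over all 4 slots is Brightly→Slot 4 ($97), Summit→Slot 2 ($71), Harbor→Slot 1 ($128), total $296.
VCG payment = (others' best without Kestrel) − (others' welfare with Kestrel) = 296 − 271 = $25.

Kestrel pays $25.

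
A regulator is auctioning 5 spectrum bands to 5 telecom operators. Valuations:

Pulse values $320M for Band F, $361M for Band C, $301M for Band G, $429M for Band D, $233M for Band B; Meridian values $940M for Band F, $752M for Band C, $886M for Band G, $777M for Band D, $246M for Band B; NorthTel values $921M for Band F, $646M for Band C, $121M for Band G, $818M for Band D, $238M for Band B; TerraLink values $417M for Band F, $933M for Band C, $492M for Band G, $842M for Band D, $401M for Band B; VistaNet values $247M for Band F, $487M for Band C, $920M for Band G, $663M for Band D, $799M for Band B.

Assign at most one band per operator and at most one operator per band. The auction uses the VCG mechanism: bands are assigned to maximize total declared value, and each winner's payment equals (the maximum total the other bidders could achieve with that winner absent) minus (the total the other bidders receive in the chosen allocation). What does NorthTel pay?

NorthTel pays $175M.

Efficient allocation: Pulse→Band D ($429M), Meridian→Band G ($886M), NorthTel→Band F ($921M), TerraLink→Band C ($933M), VistaNet→Band B ($799M); total welfare W = $3968M.
NorthTel receives Band F at value $921M, so the others get W − 921 = $3047M.
Without NorthTel: best allocation of the remaining 4 bidders over all 5 bands is Pulse→Band D ($429M), Meridian→Band F ($940M), TerraLink→Band C ($933M), VistaNet→Band G ($920M), total $3222M.
VCG payment = (others' best without NorthTel) − (others' welfare with NorthTel) = 3222 − 3047 = $175M.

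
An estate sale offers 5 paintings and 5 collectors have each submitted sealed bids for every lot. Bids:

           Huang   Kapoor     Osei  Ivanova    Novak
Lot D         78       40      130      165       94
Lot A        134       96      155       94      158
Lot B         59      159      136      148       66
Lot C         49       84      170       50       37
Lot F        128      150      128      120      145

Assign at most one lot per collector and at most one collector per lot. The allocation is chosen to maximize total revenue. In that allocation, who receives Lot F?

This is the linear assignment problem.
Optimal: Huang→Lot F ($128), Kapoor→Lot B ($159), Osei→Lot C ($170), Ivanova→Lot D ($165), Novak→Lot A ($158) — total 128+159+170+165+158 = $780.
Row-greedy (each collector in turn takes its best remaining lot) gives $773, worse by 7.
Checked against all permutations: $780 is optimal.
Huang's own top lot is Lot A ($134), but forcing Huang→Lot A and reassigning the rest optimally gives only $773 — worse by 7.

Huang receives Lot F.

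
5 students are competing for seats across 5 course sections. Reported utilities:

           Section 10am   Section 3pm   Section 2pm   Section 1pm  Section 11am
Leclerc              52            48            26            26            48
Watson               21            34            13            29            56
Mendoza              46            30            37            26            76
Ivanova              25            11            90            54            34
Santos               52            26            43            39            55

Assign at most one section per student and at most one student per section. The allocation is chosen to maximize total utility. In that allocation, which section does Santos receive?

Treat this as an assignment problem: match each student to one section.
Optimal: Leclerc→Section 3pm (48 points), Watson→Section 1pm (29 points), Mendoza→Section 11am (76 points), Ivanova→Section 2pm (90 points), Santos→Section 10am (52 points) — total 48+29+76+90+52 = 295 points.
Max-entry greedy (repeatedly take the single best remaining cell) gives 291 points, worse by 4.
Next-best assignment: Leclerc→Section 10am, Watson→Section 3pm, Mendoza→Section 11am, Ivanova→Section 2pm, Santos→Section 1pm = 291 points.
Santos's own top section is Section 11am (55 points), but forcing Santos→Section 11am and reassigning the rest optimally gives only 268 points — worse by 27.

Santos receives Section 10am.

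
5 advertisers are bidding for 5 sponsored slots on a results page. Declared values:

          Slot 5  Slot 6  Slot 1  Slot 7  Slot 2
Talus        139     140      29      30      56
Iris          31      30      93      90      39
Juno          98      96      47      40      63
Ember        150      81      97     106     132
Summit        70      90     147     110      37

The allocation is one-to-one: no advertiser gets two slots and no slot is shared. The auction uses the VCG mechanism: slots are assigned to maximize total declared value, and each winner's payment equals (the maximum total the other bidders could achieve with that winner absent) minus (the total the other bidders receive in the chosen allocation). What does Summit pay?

Efficient allocation: Talus→Slot 6 ($140), Iris→Slot 7 ($90), Juno→Slot 5 ($98), Ember→Slot 2 ($132), Summit→Slot 1 ($147); total welfare W = $607.
Summit receives Slot 1 at value $147, so the others get W − 147 = $460.
Without Summit: best allocation of the remaining 4 bidders over all 5 slots is Talus→Slot 6 ($140), Iris→Slot 1 ($93), Juno→Slot 5 ($98), Ember→Slot 2 ($132), total $463.
VCG payment = (others' best without Summit) − (others' welfare with Summit) = 463 − 460 = $3.

Summit pays $3.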